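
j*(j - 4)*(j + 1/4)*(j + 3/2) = j^4 - 9*j^3/4 - 53*j^2/8 - 3*j/2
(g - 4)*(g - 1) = g^2 - 5*g + 4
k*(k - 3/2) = k^2 - 3*k/2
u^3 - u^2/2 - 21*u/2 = u*(u - 7/2)*(u + 3)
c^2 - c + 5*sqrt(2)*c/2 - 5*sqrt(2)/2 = (c - 1)*(c + 5*sqrt(2)/2)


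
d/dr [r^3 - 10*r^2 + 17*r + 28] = 3*r^2 - 20*r + 17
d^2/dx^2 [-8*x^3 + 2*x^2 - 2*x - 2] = 4 - 48*x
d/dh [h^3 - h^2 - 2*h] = 3*h^2 - 2*h - 2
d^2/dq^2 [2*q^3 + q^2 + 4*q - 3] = 12*q + 2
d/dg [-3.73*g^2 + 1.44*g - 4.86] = 1.44 - 7.46*g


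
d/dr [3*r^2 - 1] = 6*r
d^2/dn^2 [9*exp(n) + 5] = 9*exp(n)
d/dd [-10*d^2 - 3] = -20*d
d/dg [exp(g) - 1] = exp(g)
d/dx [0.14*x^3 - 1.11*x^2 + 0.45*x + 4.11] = 0.42*x^2 - 2.22*x + 0.45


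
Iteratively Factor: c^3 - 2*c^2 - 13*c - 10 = (c - 5)*(c^2 + 3*c + 2) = (c - 5)*(c + 1)*(c + 2)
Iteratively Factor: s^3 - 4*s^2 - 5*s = (s)*(s^2 - 4*s - 5) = s*(s - 5)*(s + 1)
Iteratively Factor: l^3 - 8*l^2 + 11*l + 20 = (l + 1)*(l^2 - 9*l + 20) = (l - 5)*(l + 1)*(l - 4)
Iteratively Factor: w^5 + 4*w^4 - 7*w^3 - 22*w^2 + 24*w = (w + 3)*(w^4 + w^3 - 10*w^2 + 8*w) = (w + 3)*(w + 4)*(w^3 - 3*w^2 + 2*w) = w*(w + 3)*(w + 4)*(w^2 - 3*w + 2) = w*(w - 2)*(w + 3)*(w + 4)*(w - 1)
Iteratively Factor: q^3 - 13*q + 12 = (q - 1)*(q^2 + q - 12) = (q - 1)*(q + 4)*(q - 3)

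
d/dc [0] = 0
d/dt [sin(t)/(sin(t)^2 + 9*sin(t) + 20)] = (cos(t)^2 + 19)*cos(t)/((sin(t) + 4)^2*(sin(t) + 5)^2)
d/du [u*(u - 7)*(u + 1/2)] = 3*u^2 - 13*u - 7/2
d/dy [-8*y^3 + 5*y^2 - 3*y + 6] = -24*y^2 + 10*y - 3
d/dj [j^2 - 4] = 2*j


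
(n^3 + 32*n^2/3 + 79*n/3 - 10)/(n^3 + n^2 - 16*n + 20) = (n^2 + 17*n/3 - 2)/(n^2 - 4*n + 4)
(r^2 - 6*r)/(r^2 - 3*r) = (r - 6)/(r - 3)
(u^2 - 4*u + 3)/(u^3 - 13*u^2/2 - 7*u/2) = 2*(-u^2 + 4*u - 3)/(u*(-2*u^2 + 13*u + 7))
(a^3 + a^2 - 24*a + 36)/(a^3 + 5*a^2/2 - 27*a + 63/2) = 2*(a^2 + 4*a - 12)/(2*a^2 + 11*a - 21)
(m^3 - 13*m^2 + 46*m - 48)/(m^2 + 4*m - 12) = (m^2 - 11*m + 24)/(m + 6)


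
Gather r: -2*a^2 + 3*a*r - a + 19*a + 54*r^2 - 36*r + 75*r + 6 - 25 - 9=-2*a^2 + 18*a + 54*r^2 + r*(3*a + 39) - 28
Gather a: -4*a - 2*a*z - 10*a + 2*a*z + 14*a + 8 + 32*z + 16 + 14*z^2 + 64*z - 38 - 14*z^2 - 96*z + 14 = 0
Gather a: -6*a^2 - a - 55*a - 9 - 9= -6*a^2 - 56*a - 18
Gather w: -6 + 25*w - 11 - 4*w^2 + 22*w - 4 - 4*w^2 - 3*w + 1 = -8*w^2 + 44*w - 20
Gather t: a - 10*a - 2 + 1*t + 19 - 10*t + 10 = -9*a - 9*t + 27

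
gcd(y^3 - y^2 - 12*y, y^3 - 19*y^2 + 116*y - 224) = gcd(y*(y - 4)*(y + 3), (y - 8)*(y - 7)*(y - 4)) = y - 4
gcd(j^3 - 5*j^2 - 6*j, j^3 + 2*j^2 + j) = j^2 + j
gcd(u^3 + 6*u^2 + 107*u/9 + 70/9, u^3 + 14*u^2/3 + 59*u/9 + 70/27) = u^2 + 4*u + 35/9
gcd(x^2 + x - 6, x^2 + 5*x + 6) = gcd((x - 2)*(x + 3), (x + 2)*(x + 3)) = x + 3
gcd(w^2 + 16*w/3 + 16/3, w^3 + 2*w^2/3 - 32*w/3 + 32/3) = w + 4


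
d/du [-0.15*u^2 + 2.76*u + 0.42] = 2.76 - 0.3*u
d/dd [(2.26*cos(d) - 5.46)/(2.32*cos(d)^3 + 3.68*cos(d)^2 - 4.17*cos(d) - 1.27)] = (10.4864*cos(d)^3 - 29.6848*cos(d)^2 - 40.1856*cos(d) + 25.6384)*sin(d)/(5.3824*cos(d)^6 + 17.0752*cos(d)^5 - 5.8064*cos(d)^4 - 36.584*cos(d)^3 + 8.0417*cos(d)^2 + 10.5918*cos(d) + 1.6129)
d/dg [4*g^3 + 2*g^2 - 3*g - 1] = 12*g^2 + 4*g - 3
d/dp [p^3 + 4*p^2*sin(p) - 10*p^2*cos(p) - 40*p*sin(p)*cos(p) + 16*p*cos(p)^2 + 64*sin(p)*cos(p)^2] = 10*p^2*sin(p) + 4*p^2*cos(p) + 3*p^2 + 8*p*sin(p) - 16*p*sin(2*p) - 20*p*cos(p) - 40*p*cos(2*p) - 20*sin(2*p) + 16*cos(p) + 8*cos(2*p) + 48*cos(3*p) + 8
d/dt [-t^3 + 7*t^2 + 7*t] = -3*t^2 + 14*t + 7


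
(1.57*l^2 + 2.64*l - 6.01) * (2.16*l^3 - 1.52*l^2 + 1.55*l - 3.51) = 3.3912*l^5 + 3.316*l^4 - 14.5609*l^3 + 7.7165*l^2 - 18.5819*l + 21.0951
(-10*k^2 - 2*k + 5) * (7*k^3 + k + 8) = -70*k^5 - 14*k^4 + 25*k^3 - 82*k^2 - 11*k + 40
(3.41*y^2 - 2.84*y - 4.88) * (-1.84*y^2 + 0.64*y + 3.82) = -6.2744*y^4 + 7.408*y^3 + 20.1878*y^2 - 13.972*y - 18.6416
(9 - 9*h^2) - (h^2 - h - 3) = -10*h^2 + h + 12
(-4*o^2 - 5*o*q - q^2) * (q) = -4*o^2*q - 5*o*q^2 - q^3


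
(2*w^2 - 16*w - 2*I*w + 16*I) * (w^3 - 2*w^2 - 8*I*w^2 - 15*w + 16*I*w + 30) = 2*w^5 - 20*w^4 - 18*I*w^4 - 14*w^3 + 180*I*w^3 + 460*w^2 - 258*I*w^2 - 736*w - 300*I*w + 480*I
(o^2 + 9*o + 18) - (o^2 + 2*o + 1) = 7*o + 17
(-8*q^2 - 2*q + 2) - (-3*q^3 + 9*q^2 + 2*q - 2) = 3*q^3 - 17*q^2 - 4*q + 4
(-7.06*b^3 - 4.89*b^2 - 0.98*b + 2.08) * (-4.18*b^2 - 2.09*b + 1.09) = 29.5108*b^5 + 35.1956*b^4 + 6.6211*b^3 - 11.9763*b^2 - 5.4154*b + 2.2672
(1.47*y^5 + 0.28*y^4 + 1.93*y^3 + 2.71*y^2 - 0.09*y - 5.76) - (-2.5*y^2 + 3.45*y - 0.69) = 1.47*y^5 + 0.28*y^4 + 1.93*y^3 + 5.21*y^2 - 3.54*y - 5.07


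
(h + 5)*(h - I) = h^2 + 5*h - I*h - 5*I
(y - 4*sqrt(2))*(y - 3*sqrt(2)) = y^2 - 7*sqrt(2)*y + 24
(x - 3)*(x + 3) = x^2 - 9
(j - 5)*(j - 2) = j^2 - 7*j + 10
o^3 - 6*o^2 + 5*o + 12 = (o - 4)*(o - 3)*(o + 1)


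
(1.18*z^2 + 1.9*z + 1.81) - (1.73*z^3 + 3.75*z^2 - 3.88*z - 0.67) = -1.73*z^3 - 2.57*z^2 + 5.78*z + 2.48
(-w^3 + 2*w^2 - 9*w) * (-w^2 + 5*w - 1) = w^5 - 7*w^4 + 20*w^3 - 47*w^2 + 9*w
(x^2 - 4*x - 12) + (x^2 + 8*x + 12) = 2*x^2 + 4*x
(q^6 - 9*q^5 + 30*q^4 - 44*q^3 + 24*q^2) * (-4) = -4*q^6 + 36*q^5 - 120*q^4 + 176*q^3 - 96*q^2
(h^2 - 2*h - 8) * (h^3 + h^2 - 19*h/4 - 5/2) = h^5 - h^4 - 59*h^3/4 - h^2 + 43*h + 20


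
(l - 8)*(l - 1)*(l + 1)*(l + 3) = l^4 - 5*l^3 - 25*l^2 + 5*l + 24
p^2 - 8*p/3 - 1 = (p - 3)*(p + 1/3)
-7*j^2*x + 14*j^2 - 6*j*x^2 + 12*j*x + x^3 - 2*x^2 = (-7*j + x)*(j + x)*(x - 2)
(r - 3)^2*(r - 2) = r^3 - 8*r^2 + 21*r - 18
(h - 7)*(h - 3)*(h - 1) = h^3 - 11*h^2 + 31*h - 21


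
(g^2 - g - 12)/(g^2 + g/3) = 3*(g^2 - g - 12)/(g*(3*g + 1))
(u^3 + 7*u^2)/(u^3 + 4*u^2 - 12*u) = u*(u + 7)/(u^2 + 4*u - 12)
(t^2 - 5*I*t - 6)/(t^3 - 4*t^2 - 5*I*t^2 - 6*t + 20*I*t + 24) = 1/(t - 4)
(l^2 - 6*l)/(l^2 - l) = (l - 6)/(l - 1)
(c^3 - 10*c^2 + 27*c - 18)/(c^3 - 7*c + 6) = (c^2 - 9*c + 18)/(c^2 + c - 6)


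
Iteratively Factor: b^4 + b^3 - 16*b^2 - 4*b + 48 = (b + 2)*(b^3 - b^2 - 14*b + 24) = (b - 2)*(b + 2)*(b^2 + b - 12) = (b - 3)*(b - 2)*(b + 2)*(b + 4)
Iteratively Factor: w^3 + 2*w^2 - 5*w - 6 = (w - 2)*(w^2 + 4*w + 3) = (w - 2)*(w + 1)*(w + 3)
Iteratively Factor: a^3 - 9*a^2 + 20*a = (a - 5)*(a^2 - 4*a) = (a - 5)*(a - 4)*(a)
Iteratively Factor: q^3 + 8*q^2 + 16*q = (q + 4)*(q^2 + 4*q) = (q + 4)^2*(q)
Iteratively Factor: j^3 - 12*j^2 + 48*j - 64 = (j - 4)*(j^2 - 8*j + 16) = (j - 4)^2*(j - 4)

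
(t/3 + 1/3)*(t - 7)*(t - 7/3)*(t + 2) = t^4/3 - 19*t^3/9 - 29*t^2/9 + 91*t/9 + 98/9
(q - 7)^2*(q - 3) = q^3 - 17*q^2 + 91*q - 147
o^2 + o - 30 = (o - 5)*(o + 6)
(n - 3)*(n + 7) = n^2 + 4*n - 21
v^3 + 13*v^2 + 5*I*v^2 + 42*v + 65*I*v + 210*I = (v + 6)*(v + 7)*(v + 5*I)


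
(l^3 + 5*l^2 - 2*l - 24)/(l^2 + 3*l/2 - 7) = 2*(l^2 + 7*l + 12)/(2*l + 7)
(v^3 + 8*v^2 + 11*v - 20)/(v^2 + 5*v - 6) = (v^2 + 9*v + 20)/(v + 6)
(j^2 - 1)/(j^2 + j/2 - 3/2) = 2*(j + 1)/(2*j + 3)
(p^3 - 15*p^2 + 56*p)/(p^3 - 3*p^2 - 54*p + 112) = p*(p - 7)/(p^2 + 5*p - 14)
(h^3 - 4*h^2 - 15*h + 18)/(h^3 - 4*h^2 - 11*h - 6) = (h^2 + 2*h - 3)/(h^2 + 2*h + 1)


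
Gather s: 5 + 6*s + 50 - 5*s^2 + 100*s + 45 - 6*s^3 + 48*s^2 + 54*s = -6*s^3 + 43*s^2 + 160*s + 100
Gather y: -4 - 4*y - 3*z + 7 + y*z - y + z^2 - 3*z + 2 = y*(z - 5) + z^2 - 6*z + 5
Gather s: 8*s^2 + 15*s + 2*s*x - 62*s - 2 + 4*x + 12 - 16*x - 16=8*s^2 + s*(2*x - 47) - 12*x - 6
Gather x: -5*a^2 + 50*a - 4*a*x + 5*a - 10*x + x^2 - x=-5*a^2 + 55*a + x^2 + x*(-4*a - 11)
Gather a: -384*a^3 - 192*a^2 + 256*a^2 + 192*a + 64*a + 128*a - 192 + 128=-384*a^3 + 64*a^2 + 384*a - 64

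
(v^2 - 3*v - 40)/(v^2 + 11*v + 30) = (v - 8)/(v + 6)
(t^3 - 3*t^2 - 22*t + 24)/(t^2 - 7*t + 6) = t + 4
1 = 1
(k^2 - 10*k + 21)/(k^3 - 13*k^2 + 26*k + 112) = (k - 3)/(k^2 - 6*k - 16)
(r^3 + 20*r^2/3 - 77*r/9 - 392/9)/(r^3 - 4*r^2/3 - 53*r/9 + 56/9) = (r + 7)/(r - 1)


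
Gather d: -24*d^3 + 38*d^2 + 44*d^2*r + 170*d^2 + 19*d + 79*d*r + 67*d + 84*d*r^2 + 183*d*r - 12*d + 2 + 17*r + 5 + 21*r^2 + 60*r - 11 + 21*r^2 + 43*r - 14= -24*d^3 + d^2*(44*r + 208) + d*(84*r^2 + 262*r + 74) + 42*r^2 + 120*r - 18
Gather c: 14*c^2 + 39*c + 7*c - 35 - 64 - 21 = 14*c^2 + 46*c - 120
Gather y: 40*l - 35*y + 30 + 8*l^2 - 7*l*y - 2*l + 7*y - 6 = 8*l^2 + 38*l + y*(-7*l - 28) + 24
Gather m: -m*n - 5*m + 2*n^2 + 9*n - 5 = m*(-n - 5) + 2*n^2 + 9*n - 5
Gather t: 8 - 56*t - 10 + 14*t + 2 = -42*t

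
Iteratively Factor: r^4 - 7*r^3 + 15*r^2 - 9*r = (r - 1)*(r^3 - 6*r^2 + 9*r) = (r - 3)*(r - 1)*(r^2 - 3*r) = r*(r - 3)*(r - 1)*(r - 3)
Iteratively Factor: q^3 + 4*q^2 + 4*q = (q + 2)*(q^2 + 2*q) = (q + 2)^2*(q)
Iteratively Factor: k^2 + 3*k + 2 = (k + 2)*(k + 1)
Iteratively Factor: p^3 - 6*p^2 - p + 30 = (p - 5)*(p^2 - p - 6) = (p - 5)*(p + 2)*(p - 3)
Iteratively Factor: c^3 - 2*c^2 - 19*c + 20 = (c - 5)*(c^2 + 3*c - 4) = (c - 5)*(c - 1)*(c + 4)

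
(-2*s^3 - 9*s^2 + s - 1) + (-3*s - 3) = -2*s^3 - 9*s^2 - 2*s - 4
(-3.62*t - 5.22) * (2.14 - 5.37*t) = 19.4394*t^2 + 20.2846*t - 11.1708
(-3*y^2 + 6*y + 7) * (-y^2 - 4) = 3*y^4 - 6*y^3 + 5*y^2 - 24*y - 28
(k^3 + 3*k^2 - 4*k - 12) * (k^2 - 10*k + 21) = k^5 - 7*k^4 - 13*k^3 + 91*k^2 + 36*k - 252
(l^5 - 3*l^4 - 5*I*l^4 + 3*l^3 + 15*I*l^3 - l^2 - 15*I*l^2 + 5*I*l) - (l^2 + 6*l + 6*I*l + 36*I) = l^5 - 3*l^4 - 5*I*l^4 + 3*l^3 + 15*I*l^3 - 2*l^2 - 15*I*l^2 - 6*l - I*l - 36*I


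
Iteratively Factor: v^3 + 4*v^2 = (v)*(v^2 + 4*v) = v*(v + 4)*(v)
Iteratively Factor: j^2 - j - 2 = (j - 2)*(j + 1)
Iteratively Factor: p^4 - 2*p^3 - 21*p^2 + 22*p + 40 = (p - 5)*(p^3 + 3*p^2 - 6*p - 8) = (p - 5)*(p + 1)*(p^2 + 2*p - 8) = (p - 5)*(p - 2)*(p + 1)*(p + 4)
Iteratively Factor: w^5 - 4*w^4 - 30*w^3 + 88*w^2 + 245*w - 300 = (w - 5)*(w^4 + w^3 - 25*w^2 - 37*w + 60) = (w - 5)*(w + 3)*(w^3 - 2*w^2 - 19*w + 20) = (w - 5)*(w - 1)*(w + 3)*(w^2 - w - 20) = (w - 5)*(w - 1)*(w + 3)*(w + 4)*(w - 5)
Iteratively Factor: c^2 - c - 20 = (c + 4)*(c - 5)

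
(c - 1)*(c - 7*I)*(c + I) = c^3 - c^2 - 6*I*c^2 + 7*c + 6*I*c - 7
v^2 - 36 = (v - 6)*(v + 6)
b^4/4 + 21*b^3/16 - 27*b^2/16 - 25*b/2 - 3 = (b/4 + 1)*(b - 3)*(b + 1/4)*(b + 4)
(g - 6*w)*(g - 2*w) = g^2 - 8*g*w + 12*w^2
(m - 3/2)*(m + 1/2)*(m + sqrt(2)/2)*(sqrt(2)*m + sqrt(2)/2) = sqrt(2)*m^4 - sqrt(2)*m^3/2 + m^3 - 5*sqrt(2)*m^2/4 - m^2/2 - 5*m/4 - 3*sqrt(2)*m/8 - 3/8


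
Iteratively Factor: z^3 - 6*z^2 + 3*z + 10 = (z + 1)*(z^2 - 7*z + 10) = (z - 2)*(z + 1)*(z - 5)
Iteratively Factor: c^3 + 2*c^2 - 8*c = (c)*(c^2 + 2*c - 8) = c*(c - 2)*(c + 4)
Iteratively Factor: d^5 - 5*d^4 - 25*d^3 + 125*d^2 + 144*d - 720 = (d - 3)*(d^4 - 2*d^3 - 31*d^2 + 32*d + 240) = (d - 5)*(d - 3)*(d^3 + 3*d^2 - 16*d - 48) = (d - 5)*(d - 3)*(d + 4)*(d^2 - d - 12) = (d - 5)*(d - 4)*(d - 3)*(d + 4)*(d + 3)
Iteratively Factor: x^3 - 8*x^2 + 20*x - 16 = (x - 2)*(x^2 - 6*x + 8) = (x - 2)^2*(x - 4)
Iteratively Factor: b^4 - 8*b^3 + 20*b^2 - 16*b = (b - 2)*(b^3 - 6*b^2 + 8*b) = (b - 2)^2*(b^2 - 4*b) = b*(b - 2)^2*(b - 4)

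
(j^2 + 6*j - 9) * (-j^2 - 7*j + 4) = -j^4 - 13*j^3 - 29*j^2 + 87*j - 36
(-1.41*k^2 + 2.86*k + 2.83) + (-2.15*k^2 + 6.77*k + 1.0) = -3.56*k^2 + 9.63*k + 3.83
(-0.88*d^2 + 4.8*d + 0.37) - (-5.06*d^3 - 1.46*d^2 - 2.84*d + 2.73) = 5.06*d^3 + 0.58*d^2 + 7.64*d - 2.36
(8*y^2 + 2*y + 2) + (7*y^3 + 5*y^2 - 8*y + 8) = 7*y^3 + 13*y^2 - 6*y + 10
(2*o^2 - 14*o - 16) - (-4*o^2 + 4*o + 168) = 6*o^2 - 18*o - 184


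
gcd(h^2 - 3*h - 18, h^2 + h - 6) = h + 3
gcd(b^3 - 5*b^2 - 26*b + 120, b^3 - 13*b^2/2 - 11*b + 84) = b^2 - 10*b + 24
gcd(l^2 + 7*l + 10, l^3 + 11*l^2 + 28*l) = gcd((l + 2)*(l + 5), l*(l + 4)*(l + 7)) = 1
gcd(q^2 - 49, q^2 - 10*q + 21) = q - 7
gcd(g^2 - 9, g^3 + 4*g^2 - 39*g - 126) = g + 3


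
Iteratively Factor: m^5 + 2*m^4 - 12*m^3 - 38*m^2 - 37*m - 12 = (m + 1)*(m^4 + m^3 - 13*m^2 - 25*m - 12) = (m + 1)*(m + 3)*(m^3 - 2*m^2 - 7*m - 4) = (m + 1)^2*(m + 3)*(m^2 - 3*m - 4) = (m + 1)^3*(m + 3)*(m - 4)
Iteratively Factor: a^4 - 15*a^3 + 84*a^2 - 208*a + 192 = (a - 4)*(a^3 - 11*a^2 + 40*a - 48) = (a - 4)*(a - 3)*(a^2 - 8*a + 16) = (a - 4)^2*(a - 3)*(a - 4)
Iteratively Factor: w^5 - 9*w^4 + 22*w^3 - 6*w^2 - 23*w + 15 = (w - 1)*(w^4 - 8*w^3 + 14*w^2 + 8*w - 15) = (w - 5)*(w - 1)*(w^3 - 3*w^2 - w + 3) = (w - 5)*(w - 3)*(w - 1)*(w^2 - 1) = (w - 5)*(w - 3)*(w - 1)*(w + 1)*(w - 1)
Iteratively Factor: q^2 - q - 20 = (q - 5)*(q + 4)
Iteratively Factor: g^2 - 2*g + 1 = (g - 1)*(g - 1)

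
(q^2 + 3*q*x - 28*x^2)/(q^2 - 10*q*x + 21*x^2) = (q^2 + 3*q*x - 28*x^2)/(q^2 - 10*q*x + 21*x^2)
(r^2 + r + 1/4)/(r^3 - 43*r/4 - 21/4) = (2*r + 1)/(2*r^2 - r - 21)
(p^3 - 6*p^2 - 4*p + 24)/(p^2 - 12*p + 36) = (p^2 - 4)/(p - 6)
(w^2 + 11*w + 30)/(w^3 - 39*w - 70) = (w + 6)/(w^2 - 5*w - 14)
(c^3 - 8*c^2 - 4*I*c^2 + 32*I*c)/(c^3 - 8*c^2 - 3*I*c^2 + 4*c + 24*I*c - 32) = c/(c + I)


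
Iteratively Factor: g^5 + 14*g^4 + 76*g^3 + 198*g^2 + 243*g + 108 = (g + 4)*(g^4 + 10*g^3 + 36*g^2 + 54*g + 27) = (g + 3)*(g + 4)*(g^3 + 7*g^2 + 15*g + 9) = (g + 3)^2*(g + 4)*(g^2 + 4*g + 3) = (g + 3)^3*(g + 4)*(g + 1)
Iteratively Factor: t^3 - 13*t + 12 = (t - 3)*(t^2 + 3*t - 4) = (t - 3)*(t - 1)*(t + 4)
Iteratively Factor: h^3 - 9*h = (h)*(h^2 - 9) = h*(h + 3)*(h - 3)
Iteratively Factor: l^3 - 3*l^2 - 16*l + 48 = (l + 4)*(l^2 - 7*l + 12) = (l - 3)*(l + 4)*(l - 4)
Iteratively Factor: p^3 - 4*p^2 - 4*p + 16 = (p + 2)*(p^2 - 6*p + 8) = (p - 4)*(p + 2)*(p - 2)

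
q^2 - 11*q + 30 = (q - 6)*(q - 5)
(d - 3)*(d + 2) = d^2 - d - 6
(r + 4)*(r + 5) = r^2 + 9*r + 20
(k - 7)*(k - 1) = k^2 - 8*k + 7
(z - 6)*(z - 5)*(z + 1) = z^3 - 10*z^2 + 19*z + 30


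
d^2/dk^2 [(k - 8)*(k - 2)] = 2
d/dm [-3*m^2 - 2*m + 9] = -6*m - 2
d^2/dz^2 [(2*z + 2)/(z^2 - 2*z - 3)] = 4/(z^3 - 9*z^2 + 27*z - 27)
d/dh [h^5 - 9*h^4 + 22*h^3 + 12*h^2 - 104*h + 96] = 5*h^4 - 36*h^3 + 66*h^2 + 24*h - 104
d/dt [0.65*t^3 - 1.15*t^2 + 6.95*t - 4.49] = 1.95*t^2 - 2.3*t + 6.95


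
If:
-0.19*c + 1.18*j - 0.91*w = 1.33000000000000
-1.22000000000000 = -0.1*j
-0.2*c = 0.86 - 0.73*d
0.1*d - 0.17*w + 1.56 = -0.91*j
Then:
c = -164.39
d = -43.86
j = 12.20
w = 48.68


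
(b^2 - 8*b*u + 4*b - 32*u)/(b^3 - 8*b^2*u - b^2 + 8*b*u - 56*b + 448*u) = (b + 4)/(b^2 - b - 56)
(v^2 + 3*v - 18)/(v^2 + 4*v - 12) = (v - 3)/(v - 2)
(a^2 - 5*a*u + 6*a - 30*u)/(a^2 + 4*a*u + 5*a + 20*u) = (a^2 - 5*a*u + 6*a - 30*u)/(a^2 + 4*a*u + 5*a + 20*u)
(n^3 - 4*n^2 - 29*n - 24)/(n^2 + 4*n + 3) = n - 8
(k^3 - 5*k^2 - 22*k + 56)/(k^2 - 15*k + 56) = (k^2 + 2*k - 8)/(k - 8)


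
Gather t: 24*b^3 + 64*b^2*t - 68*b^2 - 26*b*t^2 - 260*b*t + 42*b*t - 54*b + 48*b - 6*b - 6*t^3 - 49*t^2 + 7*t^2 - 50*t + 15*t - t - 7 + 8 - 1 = 24*b^3 - 68*b^2 - 12*b - 6*t^3 + t^2*(-26*b - 42) + t*(64*b^2 - 218*b - 36)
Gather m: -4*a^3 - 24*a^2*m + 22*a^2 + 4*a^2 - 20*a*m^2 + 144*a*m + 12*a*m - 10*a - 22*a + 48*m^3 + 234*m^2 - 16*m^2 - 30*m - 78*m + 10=-4*a^3 + 26*a^2 - 32*a + 48*m^3 + m^2*(218 - 20*a) + m*(-24*a^2 + 156*a - 108) + 10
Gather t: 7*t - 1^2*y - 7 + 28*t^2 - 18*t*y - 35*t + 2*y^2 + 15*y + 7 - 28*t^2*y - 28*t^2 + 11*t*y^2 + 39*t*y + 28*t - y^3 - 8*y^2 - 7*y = -28*t^2*y + t*(11*y^2 + 21*y) - y^3 - 6*y^2 + 7*y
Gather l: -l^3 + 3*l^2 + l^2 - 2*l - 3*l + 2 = -l^3 + 4*l^2 - 5*l + 2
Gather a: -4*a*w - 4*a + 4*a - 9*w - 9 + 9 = -4*a*w - 9*w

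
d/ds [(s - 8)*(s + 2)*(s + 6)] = 3*s^2 - 52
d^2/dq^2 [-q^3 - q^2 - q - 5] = -6*q - 2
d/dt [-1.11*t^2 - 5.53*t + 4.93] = -2.22*t - 5.53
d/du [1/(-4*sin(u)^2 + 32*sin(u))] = (sin(u) - 4)*cos(u)/(2*(sin(u) - 8)^2*sin(u)^2)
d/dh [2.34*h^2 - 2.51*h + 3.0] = 4.68*h - 2.51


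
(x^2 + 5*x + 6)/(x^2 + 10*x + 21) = (x + 2)/(x + 7)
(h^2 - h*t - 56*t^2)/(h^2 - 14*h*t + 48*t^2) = (-h - 7*t)/(-h + 6*t)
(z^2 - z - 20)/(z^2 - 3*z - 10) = (z + 4)/(z + 2)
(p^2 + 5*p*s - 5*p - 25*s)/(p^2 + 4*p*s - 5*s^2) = (p - 5)/(p - s)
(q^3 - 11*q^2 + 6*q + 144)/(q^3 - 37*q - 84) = (q^2 - 14*q + 48)/(q^2 - 3*q - 28)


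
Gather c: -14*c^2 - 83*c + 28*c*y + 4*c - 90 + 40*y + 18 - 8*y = -14*c^2 + c*(28*y - 79) + 32*y - 72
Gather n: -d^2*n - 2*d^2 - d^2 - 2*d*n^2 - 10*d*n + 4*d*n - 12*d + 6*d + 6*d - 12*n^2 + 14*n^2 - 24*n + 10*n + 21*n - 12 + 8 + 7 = -3*d^2 + n^2*(2 - 2*d) + n*(-d^2 - 6*d + 7) + 3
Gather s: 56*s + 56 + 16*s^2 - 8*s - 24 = 16*s^2 + 48*s + 32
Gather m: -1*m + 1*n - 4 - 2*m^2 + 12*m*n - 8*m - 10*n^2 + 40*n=-2*m^2 + m*(12*n - 9) - 10*n^2 + 41*n - 4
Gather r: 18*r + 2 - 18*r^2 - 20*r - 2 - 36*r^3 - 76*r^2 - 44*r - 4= -36*r^3 - 94*r^2 - 46*r - 4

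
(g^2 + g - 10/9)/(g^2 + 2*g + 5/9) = (3*g - 2)/(3*g + 1)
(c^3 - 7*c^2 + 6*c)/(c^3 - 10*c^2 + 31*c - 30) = c*(c^2 - 7*c + 6)/(c^3 - 10*c^2 + 31*c - 30)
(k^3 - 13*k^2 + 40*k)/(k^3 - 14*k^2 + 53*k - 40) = k/(k - 1)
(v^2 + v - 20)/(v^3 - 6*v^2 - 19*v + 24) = (v^2 + v - 20)/(v^3 - 6*v^2 - 19*v + 24)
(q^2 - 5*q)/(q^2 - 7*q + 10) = q/(q - 2)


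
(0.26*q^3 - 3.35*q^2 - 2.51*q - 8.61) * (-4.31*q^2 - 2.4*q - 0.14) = -1.1206*q^5 + 13.8145*q^4 + 18.8217*q^3 + 43.6021*q^2 + 21.0154*q + 1.2054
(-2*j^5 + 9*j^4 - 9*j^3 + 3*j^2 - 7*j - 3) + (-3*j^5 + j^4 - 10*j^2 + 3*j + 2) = -5*j^5 + 10*j^4 - 9*j^3 - 7*j^2 - 4*j - 1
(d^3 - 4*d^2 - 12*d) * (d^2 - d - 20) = d^5 - 5*d^4 - 28*d^3 + 92*d^2 + 240*d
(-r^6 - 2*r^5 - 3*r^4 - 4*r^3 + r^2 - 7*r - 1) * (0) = 0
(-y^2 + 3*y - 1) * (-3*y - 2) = 3*y^3 - 7*y^2 - 3*y + 2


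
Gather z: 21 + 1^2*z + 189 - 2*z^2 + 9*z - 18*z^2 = -20*z^2 + 10*z + 210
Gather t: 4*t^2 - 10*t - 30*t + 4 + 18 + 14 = 4*t^2 - 40*t + 36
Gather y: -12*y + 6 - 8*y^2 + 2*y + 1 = -8*y^2 - 10*y + 7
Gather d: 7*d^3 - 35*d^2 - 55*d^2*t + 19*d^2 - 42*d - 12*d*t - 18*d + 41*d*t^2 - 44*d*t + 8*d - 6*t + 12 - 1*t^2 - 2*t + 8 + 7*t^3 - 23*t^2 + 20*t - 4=7*d^3 + d^2*(-55*t - 16) + d*(41*t^2 - 56*t - 52) + 7*t^3 - 24*t^2 + 12*t + 16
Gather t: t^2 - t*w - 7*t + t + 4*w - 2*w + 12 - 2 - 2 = t^2 + t*(-w - 6) + 2*w + 8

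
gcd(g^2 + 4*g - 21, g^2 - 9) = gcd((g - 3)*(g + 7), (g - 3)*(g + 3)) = g - 3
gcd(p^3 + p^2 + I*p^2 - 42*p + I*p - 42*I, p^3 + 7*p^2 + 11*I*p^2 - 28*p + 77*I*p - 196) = p + 7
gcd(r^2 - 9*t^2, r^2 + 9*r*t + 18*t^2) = r + 3*t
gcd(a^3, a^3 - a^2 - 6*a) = a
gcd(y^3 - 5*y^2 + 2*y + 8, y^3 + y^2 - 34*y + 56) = y^2 - 6*y + 8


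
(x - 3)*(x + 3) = x^2 - 9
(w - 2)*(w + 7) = w^2 + 5*w - 14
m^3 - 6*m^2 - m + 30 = (m - 5)*(m - 3)*(m + 2)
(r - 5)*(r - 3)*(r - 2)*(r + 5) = r^4 - 5*r^3 - 19*r^2 + 125*r - 150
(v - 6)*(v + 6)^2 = v^3 + 6*v^2 - 36*v - 216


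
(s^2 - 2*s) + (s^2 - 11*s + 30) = 2*s^2 - 13*s + 30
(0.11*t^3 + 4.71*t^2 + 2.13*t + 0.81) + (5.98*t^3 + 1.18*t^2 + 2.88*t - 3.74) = 6.09*t^3 + 5.89*t^2 + 5.01*t - 2.93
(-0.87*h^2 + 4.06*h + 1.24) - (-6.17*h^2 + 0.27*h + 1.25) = 5.3*h^2 + 3.79*h - 0.01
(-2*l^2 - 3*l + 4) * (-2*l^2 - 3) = 4*l^4 + 6*l^3 - 2*l^2 + 9*l - 12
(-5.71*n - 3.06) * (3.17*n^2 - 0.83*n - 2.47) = -18.1007*n^3 - 4.9609*n^2 + 16.6435*n + 7.5582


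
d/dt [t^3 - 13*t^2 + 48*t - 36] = 3*t^2 - 26*t + 48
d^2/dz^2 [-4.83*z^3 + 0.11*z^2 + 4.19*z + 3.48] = 0.22 - 28.98*z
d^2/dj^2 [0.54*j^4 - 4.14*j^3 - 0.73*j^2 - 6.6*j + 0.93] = 6.48*j^2 - 24.84*j - 1.46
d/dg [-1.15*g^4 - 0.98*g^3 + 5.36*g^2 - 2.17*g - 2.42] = -4.6*g^3 - 2.94*g^2 + 10.72*g - 2.17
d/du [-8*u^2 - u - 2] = -16*u - 1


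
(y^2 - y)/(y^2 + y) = (y - 1)/(y + 1)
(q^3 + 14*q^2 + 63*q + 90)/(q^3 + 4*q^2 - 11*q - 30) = (q^2 + 9*q + 18)/(q^2 - q - 6)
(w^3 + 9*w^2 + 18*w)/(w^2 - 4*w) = (w^2 + 9*w + 18)/(w - 4)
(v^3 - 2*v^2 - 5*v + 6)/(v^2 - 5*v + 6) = (v^2 + v - 2)/(v - 2)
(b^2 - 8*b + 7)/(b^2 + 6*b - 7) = (b - 7)/(b + 7)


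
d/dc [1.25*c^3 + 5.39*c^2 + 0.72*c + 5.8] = 3.75*c^2 + 10.78*c + 0.72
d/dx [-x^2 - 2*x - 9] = -2*x - 2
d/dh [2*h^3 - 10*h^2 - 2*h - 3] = 6*h^2 - 20*h - 2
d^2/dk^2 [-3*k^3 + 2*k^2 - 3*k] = 4 - 18*k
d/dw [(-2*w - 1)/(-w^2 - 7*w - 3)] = (2*w^2 + 14*w - (2*w + 1)*(2*w + 7) + 6)/(w^2 + 7*w + 3)^2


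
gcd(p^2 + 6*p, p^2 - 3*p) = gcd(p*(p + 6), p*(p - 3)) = p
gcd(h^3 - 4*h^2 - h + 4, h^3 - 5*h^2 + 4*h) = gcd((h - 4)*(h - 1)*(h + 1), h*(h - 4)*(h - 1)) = h^2 - 5*h + 4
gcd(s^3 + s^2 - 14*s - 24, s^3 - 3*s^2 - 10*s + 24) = s^2 - s - 12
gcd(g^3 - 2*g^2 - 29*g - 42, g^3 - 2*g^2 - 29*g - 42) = g^3 - 2*g^2 - 29*g - 42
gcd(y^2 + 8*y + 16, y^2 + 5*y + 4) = y + 4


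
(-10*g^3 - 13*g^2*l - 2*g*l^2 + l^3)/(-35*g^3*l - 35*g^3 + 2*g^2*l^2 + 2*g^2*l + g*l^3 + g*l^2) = (2*g^2 + 3*g*l + l^2)/(g*(7*g*l + 7*g + l^2 + l))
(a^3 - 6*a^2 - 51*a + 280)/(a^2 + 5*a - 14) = (a^2 - 13*a + 40)/(a - 2)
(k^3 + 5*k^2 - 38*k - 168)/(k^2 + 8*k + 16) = (k^2 + k - 42)/(k + 4)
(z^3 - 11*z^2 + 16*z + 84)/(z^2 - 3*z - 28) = (z^2 - 4*z - 12)/(z + 4)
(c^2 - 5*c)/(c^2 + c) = (c - 5)/(c + 1)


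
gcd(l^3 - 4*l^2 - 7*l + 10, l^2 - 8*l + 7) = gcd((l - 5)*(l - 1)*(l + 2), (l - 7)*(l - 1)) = l - 1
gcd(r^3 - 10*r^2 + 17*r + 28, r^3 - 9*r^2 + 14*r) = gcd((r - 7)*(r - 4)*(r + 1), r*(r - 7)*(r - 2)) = r - 7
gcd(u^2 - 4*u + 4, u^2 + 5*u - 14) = u - 2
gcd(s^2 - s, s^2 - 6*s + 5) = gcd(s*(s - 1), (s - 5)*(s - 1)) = s - 1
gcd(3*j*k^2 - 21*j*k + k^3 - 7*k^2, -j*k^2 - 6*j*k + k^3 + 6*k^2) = k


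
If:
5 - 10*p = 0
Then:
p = 1/2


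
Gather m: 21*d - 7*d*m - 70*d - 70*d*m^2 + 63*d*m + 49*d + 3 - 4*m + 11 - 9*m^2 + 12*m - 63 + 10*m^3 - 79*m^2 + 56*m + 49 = 10*m^3 + m^2*(-70*d - 88) + m*(56*d + 64)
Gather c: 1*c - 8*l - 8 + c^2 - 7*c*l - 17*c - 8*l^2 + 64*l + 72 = c^2 + c*(-7*l - 16) - 8*l^2 + 56*l + 64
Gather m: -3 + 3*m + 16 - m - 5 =2*m + 8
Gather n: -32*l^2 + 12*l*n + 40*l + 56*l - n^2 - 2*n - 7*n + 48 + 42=-32*l^2 + 96*l - n^2 + n*(12*l - 9) + 90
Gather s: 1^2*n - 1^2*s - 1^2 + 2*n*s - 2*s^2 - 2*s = n - 2*s^2 + s*(2*n - 3) - 1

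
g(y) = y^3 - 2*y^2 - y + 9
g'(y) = 3*y^2 - 4*y - 1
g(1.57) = 6.37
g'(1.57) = 0.11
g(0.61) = 7.87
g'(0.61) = -2.32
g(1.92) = 6.79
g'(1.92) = 2.38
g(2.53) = 9.86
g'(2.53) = 8.08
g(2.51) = 9.70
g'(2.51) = 7.86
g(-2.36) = -12.92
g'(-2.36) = 25.15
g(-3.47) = -53.39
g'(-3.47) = 49.00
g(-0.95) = 7.29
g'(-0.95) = 5.51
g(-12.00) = -1995.00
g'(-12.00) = 479.00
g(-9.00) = -873.00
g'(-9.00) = 278.00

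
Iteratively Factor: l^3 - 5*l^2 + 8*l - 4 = (l - 2)*(l^2 - 3*l + 2) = (l - 2)^2*(l - 1)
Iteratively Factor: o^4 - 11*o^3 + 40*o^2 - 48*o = (o - 4)*(o^3 - 7*o^2 + 12*o) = (o - 4)*(o - 3)*(o^2 - 4*o) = o*(o - 4)*(o - 3)*(o - 4)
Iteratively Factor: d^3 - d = (d + 1)*(d^2 - d) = d*(d + 1)*(d - 1)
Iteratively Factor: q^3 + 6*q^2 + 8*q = (q)*(q^2 + 6*q + 8) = q*(q + 4)*(q + 2)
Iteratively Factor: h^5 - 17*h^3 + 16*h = (h - 4)*(h^4 + 4*h^3 - h^2 - 4*h) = (h - 4)*(h + 1)*(h^3 + 3*h^2 - 4*h) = (h - 4)*(h - 1)*(h + 1)*(h^2 + 4*h) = (h - 4)*(h - 1)*(h + 1)*(h + 4)*(h)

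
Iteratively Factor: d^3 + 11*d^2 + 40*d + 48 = (d + 3)*(d^2 + 8*d + 16) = (d + 3)*(d + 4)*(d + 4)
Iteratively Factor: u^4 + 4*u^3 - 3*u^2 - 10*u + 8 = (u - 1)*(u^3 + 5*u^2 + 2*u - 8) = (u - 1)*(u + 2)*(u^2 + 3*u - 4) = (u - 1)^2*(u + 2)*(u + 4)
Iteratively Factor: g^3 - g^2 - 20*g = (g - 5)*(g^2 + 4*g) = (g - 5)*(g + 4)*(g)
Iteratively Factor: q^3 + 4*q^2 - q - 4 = (q + 4)*(q^2 - 1) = (q + 1)*(q + 4)*(q - 1)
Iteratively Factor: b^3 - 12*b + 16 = (b - 2)*(b^2 + 2*b - 8) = (b - 2)^2*(b + 4)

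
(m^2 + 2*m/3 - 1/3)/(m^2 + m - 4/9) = 3*(m + 1)/(3*m + 4)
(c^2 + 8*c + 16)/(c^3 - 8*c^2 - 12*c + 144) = (c + 4)/(c^2 - 12*c + 36)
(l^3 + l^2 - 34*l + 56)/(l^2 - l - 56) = (l^2 - 6*l + 8)/(l - 8)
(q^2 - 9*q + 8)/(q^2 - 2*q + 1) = (q - 8)/(q - 1)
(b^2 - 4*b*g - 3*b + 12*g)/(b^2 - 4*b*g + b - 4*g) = (b - 3)/(b + 1)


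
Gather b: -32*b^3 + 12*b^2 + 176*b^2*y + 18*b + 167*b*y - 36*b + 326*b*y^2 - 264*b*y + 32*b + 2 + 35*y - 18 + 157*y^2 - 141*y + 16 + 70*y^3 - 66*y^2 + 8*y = -32*b^3 + b^2*(176*y + 12) + b*(326*y^2 - 97*y + 14) + 70*y^3 + 91*y^2 - 98*y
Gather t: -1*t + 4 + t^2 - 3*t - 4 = t^2 - 4*t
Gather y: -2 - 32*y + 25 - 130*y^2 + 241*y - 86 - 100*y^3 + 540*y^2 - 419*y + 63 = -100*y^3 + 410*y^2 - 210*y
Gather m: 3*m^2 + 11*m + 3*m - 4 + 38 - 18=3*m^2 + 14*m + 16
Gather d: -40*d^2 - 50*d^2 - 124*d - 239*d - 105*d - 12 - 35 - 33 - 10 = -90*d^2 - 468*d - 90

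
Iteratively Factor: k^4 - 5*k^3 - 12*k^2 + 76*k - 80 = (k - 2)*(k^3 - 3*k^2 - 18*k + 40) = (k - 2)^2*(k^2 - k - 20) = (k - 2)^2*(k + 4)*(k - 5)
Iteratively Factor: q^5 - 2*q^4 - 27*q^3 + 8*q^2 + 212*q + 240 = (q + 3)*(q^4 - 5*q^3 - 12*q^2 + 44*q + 80) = (q + 2)*(q + 3)*(q^3 - 7*q^2 + 2*q + 40) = (q - 5)*(q + 2)*(q + 3)*(q^2 - 2*q - 8) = (q - 5)*(q - 4)*(q + 2)*(q + 3)*(q + 2)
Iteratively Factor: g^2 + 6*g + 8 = (g + 4)*(g + 2)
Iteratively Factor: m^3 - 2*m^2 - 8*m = (m + 2)*(m^2 - 4*m) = (m - 4)*(m + 2)*(m)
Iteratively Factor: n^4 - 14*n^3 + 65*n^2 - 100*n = (n - 4)*(n^3 - 10*n^2 + 25*n) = (n - 5)*(n - 4)*(n^2 - 5*n) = n*(n - 5)*(n - 4)*(n - 5)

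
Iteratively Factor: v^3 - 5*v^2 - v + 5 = (v - 1)*(v^2 - 4*v - 5) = (v - 1)*(v + 1)*(v - 5)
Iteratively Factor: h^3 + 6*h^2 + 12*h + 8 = (h + 2)*(h^2 + 4*h + 4) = (h + 2)^2*(h + 2)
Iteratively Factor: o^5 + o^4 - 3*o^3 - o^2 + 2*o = (o + 1)*(o^4 - 3*o^2 + 2*o) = (o - 1)*(o + 1)*(o^3 + o^2 - 2*o) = (o - 1)*(o + 1)*(o + 2)*(o^2 - o) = o*(o - 1)*(o + 1)*(o + 2)*(o - 1)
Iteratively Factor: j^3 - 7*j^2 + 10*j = (j)*(j^2 - 7*j + 10) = j*(j - 2)*(j - 5)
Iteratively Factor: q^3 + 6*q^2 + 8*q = (q + 4)*(q^2 + 2*q) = (q + 2)*(q + 4)*(q)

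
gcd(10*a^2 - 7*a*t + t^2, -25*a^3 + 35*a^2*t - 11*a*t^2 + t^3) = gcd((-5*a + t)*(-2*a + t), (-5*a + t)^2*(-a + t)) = -5*a + t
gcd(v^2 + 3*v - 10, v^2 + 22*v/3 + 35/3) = v + 5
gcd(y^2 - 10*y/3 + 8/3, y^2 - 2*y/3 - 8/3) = y - 2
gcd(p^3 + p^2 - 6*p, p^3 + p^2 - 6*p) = p^3 + p^2 - 6*p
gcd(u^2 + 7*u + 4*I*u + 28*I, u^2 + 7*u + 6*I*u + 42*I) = u + 7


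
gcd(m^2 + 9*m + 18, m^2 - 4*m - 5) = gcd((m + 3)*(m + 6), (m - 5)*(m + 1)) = 1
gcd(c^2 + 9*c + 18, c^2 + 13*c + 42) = c + 6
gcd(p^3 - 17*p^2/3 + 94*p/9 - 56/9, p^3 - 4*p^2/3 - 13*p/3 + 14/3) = p - 7/3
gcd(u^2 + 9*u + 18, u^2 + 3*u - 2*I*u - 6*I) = u + 3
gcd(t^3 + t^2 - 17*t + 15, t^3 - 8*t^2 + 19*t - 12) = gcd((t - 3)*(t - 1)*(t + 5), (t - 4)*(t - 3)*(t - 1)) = t^2 - 4*t + 3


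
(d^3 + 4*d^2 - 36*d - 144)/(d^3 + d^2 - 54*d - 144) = (d^2 - 2*d - 24)/(d^2 - 5*d - 24)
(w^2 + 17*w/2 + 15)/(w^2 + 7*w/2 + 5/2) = (w + 6)/(w + 1)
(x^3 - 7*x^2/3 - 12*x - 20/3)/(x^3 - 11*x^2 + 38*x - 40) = (3*x^2 + 8*x + 4)/(3*(x^2 - 6*x + 8))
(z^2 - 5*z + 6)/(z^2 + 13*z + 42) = (z^2 - 5*z + 6)/(z^2 + 13*z + 42)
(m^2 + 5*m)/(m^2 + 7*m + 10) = m/(m + 2)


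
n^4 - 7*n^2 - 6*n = n*(n - 3)*(n + 1)*(n + 2)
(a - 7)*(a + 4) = a^2 - 3*a - 28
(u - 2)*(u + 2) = u^2 - 4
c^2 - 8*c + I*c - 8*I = (c - 8)*(c + I)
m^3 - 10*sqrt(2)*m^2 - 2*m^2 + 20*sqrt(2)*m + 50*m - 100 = (m - 2)*(m - 5*sqrt(2))^2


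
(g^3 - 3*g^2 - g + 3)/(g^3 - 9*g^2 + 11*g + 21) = (g - 1)/(g - 7)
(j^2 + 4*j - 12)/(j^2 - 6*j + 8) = (j + 6)/(j - 4)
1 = 1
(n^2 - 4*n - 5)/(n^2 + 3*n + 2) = (n - 5)/(n + 2)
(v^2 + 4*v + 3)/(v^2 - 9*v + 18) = (v^2 + 4*v + 3)/(v^2 - 9*v + 18)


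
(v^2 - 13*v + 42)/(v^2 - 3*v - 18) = (v - 7)/(v + 3)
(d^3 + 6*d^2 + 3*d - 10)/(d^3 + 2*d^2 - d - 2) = (d + 5)/(d + 1)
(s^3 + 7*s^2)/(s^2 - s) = s*(s + 7)/(s - 1)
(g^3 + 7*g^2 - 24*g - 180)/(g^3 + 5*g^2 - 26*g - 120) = (g + 6)/(g + 4)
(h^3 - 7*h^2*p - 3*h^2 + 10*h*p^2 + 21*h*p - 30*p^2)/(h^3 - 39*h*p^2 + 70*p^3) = (h - 3)/(h + 7*p)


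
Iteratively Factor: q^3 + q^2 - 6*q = (q)*(q^2 + q - 6) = q*(q + 3)*(q - 2)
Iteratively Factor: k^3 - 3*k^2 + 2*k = (k - 1)*(k^2 - 2*k) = (k - 2)*(k - 1)*(k)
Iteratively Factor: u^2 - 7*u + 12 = (u - 3)*(u - 4)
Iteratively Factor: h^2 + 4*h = (h + 4)*(h)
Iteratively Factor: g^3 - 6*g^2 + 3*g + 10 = (g - 5)*(g^2 - g - 2) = (g - 5)*(g - 2)*(g + 1)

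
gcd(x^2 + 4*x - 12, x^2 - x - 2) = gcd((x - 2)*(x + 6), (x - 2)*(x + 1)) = x - 2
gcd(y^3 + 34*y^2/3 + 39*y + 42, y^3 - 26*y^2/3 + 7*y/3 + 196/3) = y + 7/3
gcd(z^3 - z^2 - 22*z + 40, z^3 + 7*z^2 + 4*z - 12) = 1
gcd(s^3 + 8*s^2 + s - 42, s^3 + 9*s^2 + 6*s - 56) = s^2 + 5*s - 14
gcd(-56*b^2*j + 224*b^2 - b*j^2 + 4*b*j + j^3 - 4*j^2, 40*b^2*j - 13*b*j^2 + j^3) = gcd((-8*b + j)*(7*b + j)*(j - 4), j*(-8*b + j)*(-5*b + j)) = 8*b - j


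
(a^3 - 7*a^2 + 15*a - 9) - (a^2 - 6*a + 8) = a^3 - 8*a^2 + 21*a - 17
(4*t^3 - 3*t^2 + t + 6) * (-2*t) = -8*t^4 + 6*t^3 - 2*t^2 - 12*t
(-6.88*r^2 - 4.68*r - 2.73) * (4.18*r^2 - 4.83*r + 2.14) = -28.7584*r^4 + 13.668*r^3 - 3.5302*r^2 + 3.1707*r - 5.8422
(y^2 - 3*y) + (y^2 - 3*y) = 2*y^2 - 6*y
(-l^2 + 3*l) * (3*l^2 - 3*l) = -3*l^4 + 12*l^3 - 9*l^2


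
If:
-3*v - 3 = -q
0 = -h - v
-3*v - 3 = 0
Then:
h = 1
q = 0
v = -1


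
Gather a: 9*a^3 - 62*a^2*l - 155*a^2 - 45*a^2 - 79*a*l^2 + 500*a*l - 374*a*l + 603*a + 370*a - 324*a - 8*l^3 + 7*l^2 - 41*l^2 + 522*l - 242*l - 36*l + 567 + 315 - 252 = 9*a^3 + a^2*(-62*l - 200) + a*(-79*l^2 + 126*l + 649) - 8*l^3 - 34*l^2 + 244*l + 630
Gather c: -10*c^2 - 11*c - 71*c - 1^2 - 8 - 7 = -10*c^2 - 82*c - 16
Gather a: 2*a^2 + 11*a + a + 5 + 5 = 2*a^2 + 12*a + 10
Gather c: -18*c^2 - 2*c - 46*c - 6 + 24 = -18*c^2 - 48*c + 18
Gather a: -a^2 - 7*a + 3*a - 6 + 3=-a^2 - 4*a - 3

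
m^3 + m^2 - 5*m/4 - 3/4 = (m - 1)*(m + 1/2)*(m + 3/2)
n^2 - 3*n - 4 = (n - 4)*(n + 1)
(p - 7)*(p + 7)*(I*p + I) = I*p^3 + I*p^2 - 49*I*p - 49*I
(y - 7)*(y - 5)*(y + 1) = y^3 - 11*y^2 + 23*y + 35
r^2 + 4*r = r*(r + 4)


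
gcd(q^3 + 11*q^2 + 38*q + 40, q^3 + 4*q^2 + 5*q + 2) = q + 2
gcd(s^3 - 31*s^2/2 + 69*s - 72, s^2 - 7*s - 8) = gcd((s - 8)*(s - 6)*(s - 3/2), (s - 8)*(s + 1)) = s - 8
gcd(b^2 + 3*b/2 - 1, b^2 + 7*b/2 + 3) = b + 2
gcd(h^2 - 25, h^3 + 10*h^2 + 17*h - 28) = 1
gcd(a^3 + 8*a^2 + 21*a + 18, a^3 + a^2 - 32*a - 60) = a + 2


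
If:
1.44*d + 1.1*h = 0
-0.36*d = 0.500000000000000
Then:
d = -1.39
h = 1.82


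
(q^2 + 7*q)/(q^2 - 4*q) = (q + 7)/(q - 4)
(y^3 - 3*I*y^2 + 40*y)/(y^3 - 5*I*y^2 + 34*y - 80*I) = y/(y - 2*I)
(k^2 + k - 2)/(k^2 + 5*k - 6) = (k + 2)/(k + 6)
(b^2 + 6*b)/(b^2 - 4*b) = (b + 6)/(b - 4)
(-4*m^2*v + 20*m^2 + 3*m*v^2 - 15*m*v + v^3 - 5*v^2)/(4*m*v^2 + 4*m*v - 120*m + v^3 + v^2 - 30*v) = (-m + v)/(v + 6)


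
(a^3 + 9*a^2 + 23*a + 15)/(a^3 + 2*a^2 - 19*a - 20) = (a + 3)/(a - 4)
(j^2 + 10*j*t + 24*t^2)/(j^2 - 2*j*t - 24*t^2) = (-j - 6*t)/(-j + 6*t)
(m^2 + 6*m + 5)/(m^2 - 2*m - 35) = (m + 1)/(m - 7)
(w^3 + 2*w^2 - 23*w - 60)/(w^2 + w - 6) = (w^2 - w - 20)/(w - 2)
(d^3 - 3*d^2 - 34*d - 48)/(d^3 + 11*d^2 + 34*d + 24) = (d^3 - 3*d^2 - 34*d - 48)/(d^3 + 11*d^2 + 34*d + 24)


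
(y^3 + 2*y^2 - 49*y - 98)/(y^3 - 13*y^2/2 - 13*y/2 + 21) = 2*(y + 7)/(2*y - 3)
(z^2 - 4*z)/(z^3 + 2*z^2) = (z - 4)/(z*(z + 2))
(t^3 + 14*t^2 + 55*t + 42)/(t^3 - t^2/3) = 3*(t^3 + 14*t^2 + 55*t + 42)/(t^2*(3*t - 1))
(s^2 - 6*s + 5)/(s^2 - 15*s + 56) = (s^2 - 6*s + 5)/(s^2 - 15*s + 56)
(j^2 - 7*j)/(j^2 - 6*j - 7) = j/(j + 1)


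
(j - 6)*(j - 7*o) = j^2 - 7*j*o - 6*j + 42*o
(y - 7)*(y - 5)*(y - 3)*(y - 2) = y^4 - 17*y^3 + 101*y^2 - 247*y + 210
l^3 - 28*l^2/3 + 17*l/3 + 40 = (l - 8)*(l - 3)*(l + 5/3)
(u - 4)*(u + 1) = u^2 - 3*u - 4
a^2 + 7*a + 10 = (a + 2)*(a + 5)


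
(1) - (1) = 0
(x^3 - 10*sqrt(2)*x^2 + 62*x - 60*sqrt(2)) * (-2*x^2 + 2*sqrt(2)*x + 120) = -2*x^5 + 22*sqrt(2)*x^4 - 44*x^3 - 956*sqrt(2)*x^2 + 7200*x - 7200*sqrt(2)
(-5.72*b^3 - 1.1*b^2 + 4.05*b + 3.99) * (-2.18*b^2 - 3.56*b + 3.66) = 12.4696*b^5 + 22.7612*b^4 - 25.8482*b^3 - 27.1422*b^2 + 0.618599999999999*b + 14.6034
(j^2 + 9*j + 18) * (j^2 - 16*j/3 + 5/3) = j^4 + 11*j^3/3 - 85*j^2/3 - 81*j + 30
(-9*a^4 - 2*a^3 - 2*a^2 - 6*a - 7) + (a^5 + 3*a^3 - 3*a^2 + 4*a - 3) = a^5 - 9*a^4 + a^3 - 5*a^2 - 2*a - 10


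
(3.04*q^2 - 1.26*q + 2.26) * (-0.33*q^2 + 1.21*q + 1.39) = -1.0032*q^4 + 4.0942*q^3 + 1.9552*q^2 + 0.9832*q + 3.1414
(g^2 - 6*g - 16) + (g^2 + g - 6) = 2*g^2 - 5*g - 22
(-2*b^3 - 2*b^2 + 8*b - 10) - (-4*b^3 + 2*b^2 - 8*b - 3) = 2*b^3 - 4*b^2 + 16*b - 7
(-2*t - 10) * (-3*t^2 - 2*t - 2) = 6*t^3 + 34*t^2 + 24*t + 20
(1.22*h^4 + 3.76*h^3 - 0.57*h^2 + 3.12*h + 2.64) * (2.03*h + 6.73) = 2.4766*h^5 + 15.8434*h^4 + 24.1477*h^3 + 2.4975*h^2 + 26.3568*h + 17.7672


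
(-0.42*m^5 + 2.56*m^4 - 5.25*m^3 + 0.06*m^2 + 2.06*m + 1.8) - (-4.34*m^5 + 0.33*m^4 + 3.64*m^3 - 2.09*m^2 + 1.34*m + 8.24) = 3.92*m^5 + 2.23*m^4 - 8.89*m^3 + 2.15*m^2 + 0.72*m - 6.44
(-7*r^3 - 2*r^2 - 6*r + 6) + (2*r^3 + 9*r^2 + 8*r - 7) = -5*r^3 + 7*r^2 + 2*r - 1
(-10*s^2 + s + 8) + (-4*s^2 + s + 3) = -14*s^2 + 2*s + 11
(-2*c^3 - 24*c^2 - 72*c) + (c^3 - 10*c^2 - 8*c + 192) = -c^3 - 34*c^2 - 80*c + 192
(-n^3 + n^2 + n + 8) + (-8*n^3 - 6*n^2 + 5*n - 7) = -9*n^3 - 5*n^2 + 6*n + 1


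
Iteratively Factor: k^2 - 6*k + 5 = (k - 5)*(k - 1)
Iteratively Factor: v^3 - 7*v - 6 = (v + 1)*(v^2 - v - 6) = (v + 1)*(v + 2)*(v - 3)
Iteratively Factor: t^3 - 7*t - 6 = (t - 3)*(t^2 + 3*t + 2) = (t - 3)*(t + 1)*(t + 2)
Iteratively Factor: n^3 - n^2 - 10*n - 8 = (n + 1)*(n^2 - 2*n - 8) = (n - 4)*(n + 1)*(n + 2)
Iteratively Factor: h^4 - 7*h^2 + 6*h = (h - 1)*(h^3 + h^2 - 6*h) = (h - 1)*(h + 3)*(h^2 - 2*h) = (h - 2)*(h - 1)*(h + 3)*(h)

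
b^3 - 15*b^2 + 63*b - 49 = (b - 7)^2*(b - 1)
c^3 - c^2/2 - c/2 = c*(c - 1)*(c + 1/2)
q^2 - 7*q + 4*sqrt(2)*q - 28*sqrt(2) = (q - 7)*(q + 4*sqrt(2))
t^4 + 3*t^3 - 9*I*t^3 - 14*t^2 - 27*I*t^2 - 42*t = t*(t + 3)*(t - 7*I)*(t - 2*I)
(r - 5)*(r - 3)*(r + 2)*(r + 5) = r^4 - r^3 - 31*r^2 + 25*r + 150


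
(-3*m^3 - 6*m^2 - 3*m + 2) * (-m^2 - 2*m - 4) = 3*m^5 + 12*m^4 + 27*m^3 + 28*m^2 + 8*m - 8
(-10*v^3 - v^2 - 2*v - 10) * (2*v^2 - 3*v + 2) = -20*v^5 + 28*v^4 - 21*v^3 - 16*v^2 + 26*v - 20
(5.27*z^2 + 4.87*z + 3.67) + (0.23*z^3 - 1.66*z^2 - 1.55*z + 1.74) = 0.23*z^3 + 3.61*z^2 + 3.32*z + 5.41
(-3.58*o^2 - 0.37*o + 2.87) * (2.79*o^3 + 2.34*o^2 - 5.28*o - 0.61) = -9.9882*o^5 - 9.4095*o^4 + 26.0439*o^3 + 10.8532*o^2 - 14.9279*o - 1.7507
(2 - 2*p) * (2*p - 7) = -4*p^2 + 18*p - 14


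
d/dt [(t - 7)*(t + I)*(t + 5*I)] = 3*t^2 + t*(-14 + 12*I) - 5 - 42*I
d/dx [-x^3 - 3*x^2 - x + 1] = -3*x^2 - 6*x - 1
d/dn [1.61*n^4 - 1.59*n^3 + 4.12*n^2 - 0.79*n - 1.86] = 6.44*n^3 - 4.77*n^2 + 8.24*n - 0.79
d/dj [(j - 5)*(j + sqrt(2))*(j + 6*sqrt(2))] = 3*j^2 - 10*j + 14*sqrt(2)*j - 35*sqrt(2) + 12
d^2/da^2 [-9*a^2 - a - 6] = -18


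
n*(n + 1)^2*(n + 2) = n^4 + 4*n^3 + 5*n^2 + 2*n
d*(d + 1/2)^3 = d^4 + 3*d^3/2 + 3*d^2/4 + d/8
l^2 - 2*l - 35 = (l - 7)*(l + 5)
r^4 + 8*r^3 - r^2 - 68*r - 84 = (r - 3)*(r + 2)^2*(r + 7)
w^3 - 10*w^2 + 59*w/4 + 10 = (w - 8)*(w - 5/2)*(w + 1/2)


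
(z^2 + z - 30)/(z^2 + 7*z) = (z^2 + z - 30)/(z*(z + 7))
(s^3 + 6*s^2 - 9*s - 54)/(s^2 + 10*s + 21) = (s^2 + 3*s - 18)/(s + 7)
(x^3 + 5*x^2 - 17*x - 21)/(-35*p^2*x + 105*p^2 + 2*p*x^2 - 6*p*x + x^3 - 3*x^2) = (x^2 + 8*x + 7)/(-35*p^2 + 2*p*x + x^2)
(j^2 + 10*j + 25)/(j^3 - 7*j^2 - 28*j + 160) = (j + 5)/(j^2 - 12*j + 32)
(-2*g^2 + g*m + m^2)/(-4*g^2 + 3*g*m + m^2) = (2*g + m)/(4*g + m)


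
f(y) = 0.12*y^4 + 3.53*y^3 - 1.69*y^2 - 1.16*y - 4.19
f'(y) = 0.48*y^3 + 10.59*y^2 - 3.38*y - 1.16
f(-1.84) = -28.39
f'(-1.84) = 37.92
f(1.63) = 5.56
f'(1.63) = 23.55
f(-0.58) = -4.76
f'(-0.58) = 4.27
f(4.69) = 375.42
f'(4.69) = 265.44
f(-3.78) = -190.11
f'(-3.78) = 137.01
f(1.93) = 14.32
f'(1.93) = 35.21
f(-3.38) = -140.22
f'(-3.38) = 112.71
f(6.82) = 1288.67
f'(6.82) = 620.62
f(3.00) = 82.15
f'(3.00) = 96.97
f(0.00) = -4.19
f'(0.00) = -1.16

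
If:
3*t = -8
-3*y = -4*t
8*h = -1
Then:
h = -1/8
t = -8/3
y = -32/9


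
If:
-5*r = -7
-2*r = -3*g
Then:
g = 14/15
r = 7/5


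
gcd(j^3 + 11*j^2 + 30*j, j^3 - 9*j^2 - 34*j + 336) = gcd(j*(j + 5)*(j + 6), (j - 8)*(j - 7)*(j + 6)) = j + 6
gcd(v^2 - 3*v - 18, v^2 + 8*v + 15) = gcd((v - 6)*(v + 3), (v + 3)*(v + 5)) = v + 3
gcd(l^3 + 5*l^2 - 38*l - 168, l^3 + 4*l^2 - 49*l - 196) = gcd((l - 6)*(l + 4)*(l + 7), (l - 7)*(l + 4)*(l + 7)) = l^2 + 11*l + 28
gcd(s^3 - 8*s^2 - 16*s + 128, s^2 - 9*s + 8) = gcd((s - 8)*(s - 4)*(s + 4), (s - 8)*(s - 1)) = s - 8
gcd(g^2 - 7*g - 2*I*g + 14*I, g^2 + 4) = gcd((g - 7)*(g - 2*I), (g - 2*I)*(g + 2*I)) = g - 2*I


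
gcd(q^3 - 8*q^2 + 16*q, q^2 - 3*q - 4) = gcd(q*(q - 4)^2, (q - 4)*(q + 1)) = q - 4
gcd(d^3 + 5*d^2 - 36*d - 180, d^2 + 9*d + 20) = d + 5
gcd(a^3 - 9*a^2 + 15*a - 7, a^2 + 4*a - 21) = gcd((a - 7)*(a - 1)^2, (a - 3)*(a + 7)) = 1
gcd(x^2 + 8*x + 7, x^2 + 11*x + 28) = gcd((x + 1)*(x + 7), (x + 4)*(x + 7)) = x + 7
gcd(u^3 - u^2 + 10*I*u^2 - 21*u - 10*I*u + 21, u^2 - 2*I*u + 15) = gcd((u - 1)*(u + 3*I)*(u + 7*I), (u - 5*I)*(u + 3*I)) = u + 3*I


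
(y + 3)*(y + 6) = y^2 + 9*y + 18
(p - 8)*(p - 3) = p^2 - 11*p + 24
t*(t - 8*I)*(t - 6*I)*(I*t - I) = I*t^4 + 14*t^3 - I*t^3 - 14*t^2 - 48*I*t^2 + 48*I*t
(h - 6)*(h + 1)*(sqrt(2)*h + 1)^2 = 2*h^4 - 10*h^3 + 2*sqrt(2)*h^3 - 10*sqrt(2)*h^2 - 11*h^2 - 12*sqrt(2)*h - 5*h - 6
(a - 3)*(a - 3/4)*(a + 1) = a^3 - 11*a^2/4 - 3*a/2 + 9/4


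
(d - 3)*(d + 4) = d^2 + d - 12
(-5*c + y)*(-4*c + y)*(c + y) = 20*c^3 + 11*c^2*y - 8*c*y^2 + y^3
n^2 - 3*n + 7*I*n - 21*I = (n - 3)*(n + 7*I)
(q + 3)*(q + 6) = q^2 + 9*q + 18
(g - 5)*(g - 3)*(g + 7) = g^3 - g^2 - 41*g + 105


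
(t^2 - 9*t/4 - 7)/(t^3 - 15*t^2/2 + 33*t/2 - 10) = (4*t + 7)/(2*(2*t^2 - 7*t + 5))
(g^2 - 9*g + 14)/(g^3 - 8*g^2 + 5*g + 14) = 1/(g + 1)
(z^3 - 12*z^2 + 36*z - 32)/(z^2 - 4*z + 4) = z - 8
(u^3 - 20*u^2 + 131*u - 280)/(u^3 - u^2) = (u^3 - 20*u^2 + 131*u - 280)/(u^2*(u - 1))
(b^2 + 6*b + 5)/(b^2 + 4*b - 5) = (b + 1)/(b - 1)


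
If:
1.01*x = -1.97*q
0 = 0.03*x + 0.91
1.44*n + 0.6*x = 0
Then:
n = 12.64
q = 15.55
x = -30.33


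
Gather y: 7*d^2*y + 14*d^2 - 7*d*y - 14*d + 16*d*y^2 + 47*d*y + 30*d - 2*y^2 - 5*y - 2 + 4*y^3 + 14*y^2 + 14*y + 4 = 14*d^2 + 16*d + 4*y^3 + y^2*(16*d + 12) + y*(7*d^2 + 40*d + 9) + 2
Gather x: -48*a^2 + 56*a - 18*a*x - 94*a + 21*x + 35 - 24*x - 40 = -48*a^2 - 38*a + x*(-18*a - 3) - 5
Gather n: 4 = 4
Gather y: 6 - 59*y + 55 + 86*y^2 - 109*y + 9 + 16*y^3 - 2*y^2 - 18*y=16*y^3 + 84*y^2 - 186*y + 70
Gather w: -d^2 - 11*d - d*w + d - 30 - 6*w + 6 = -d^2 - 10*d + w*(-d - 6) - 24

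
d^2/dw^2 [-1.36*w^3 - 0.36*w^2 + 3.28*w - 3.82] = -8.16*w - 0.72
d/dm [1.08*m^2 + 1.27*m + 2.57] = 2.16*m + 1.27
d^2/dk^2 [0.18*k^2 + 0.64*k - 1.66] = 0.360000000000000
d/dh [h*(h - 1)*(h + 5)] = 3*h^2 + 8*h - 5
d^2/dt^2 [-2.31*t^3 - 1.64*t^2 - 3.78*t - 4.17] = -13.86*t - 3.28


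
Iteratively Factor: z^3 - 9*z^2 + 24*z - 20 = (z - 5)*(z^2 - 4*z + 4) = (z - 5)*(z - 2)*(z - 2)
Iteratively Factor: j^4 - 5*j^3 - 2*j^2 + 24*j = (j - 4)*(j^3 - j^2 - 6*j) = (j - 4)*(j + 2)*(j^2 - 3*j) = j*(j - 4)*(j + 2)*(j - 3)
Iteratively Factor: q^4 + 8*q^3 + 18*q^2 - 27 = (q + 3)*(q^3 + 5*q^2 + 3*q - 9) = (q + 3)^2*(q^2 + 2*q - 3) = (q - 1)*(q + 3)^2*(q + 3)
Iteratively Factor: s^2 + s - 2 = (s + 2)*(s - 1)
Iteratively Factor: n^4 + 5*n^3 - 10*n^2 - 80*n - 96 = (n + 3)*(n^3 + 2*n^2 - 16*n - 32) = (n + 2)*(n + 3)*(n^2 - 16) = (n - 4)*(n + 2)*(n + 3)*(n + 4)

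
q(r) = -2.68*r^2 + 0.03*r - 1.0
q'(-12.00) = 64.35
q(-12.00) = -387.28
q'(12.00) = -64.29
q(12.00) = -386.56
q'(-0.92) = 4.96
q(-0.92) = -3.30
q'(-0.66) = 3.57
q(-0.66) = -2.19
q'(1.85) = -9.89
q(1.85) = -10.12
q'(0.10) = -0.51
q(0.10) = -1.02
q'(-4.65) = 24.95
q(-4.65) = -59.09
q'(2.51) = -13.42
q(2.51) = -17.81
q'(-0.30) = 1.64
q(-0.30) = -1.25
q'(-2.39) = 12.84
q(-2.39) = -16.38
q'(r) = 0.03 - 5.36*r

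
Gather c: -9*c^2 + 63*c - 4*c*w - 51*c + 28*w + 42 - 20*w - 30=-9*c^2 + c*(12 - 4*w) + 8*w + 12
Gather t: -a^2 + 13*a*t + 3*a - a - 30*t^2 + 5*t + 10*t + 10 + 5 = -a^2 + 2*a - 30*t^2 + t*(13*a + 15) + 15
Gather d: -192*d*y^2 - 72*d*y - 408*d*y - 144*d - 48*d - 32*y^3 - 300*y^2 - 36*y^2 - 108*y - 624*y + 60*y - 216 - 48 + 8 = d*(-192*y^2 - 480*y - 192) - 32*y^3 - 336*y^2 - 672*y - 256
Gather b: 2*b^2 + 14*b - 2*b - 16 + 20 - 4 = 2*b^2 + 12*b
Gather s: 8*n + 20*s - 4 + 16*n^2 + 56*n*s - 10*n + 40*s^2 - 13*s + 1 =16*n^2 - 2*n + 40*s^2 + s*(56*n + 7) - 3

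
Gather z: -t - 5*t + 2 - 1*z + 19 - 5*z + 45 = -6*t - 6*z + 66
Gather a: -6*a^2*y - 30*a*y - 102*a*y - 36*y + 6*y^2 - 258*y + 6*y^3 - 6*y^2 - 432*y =-6*a^2*y - 132*a*y + 6*y^3 - 726*y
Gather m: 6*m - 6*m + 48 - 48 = 0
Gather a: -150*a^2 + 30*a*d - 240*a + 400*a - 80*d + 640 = -150*a^2 + a*(30*d + 160) - 80*d + 640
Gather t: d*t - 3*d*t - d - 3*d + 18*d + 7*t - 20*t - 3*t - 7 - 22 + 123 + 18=14*d + t*(-2*d - 16) + 112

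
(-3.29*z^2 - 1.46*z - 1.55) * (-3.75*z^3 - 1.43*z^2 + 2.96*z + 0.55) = 12.3375*z^5 + 10.1797*z^4 - 1.8381*z^3 - 3.9146*z^2 - 5.391*z - 0.8525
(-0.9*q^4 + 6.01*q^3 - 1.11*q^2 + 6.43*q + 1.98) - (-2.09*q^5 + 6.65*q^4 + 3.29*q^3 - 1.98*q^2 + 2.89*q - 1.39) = 2.09*q^5 - 7.55*q^4 + 2.72*q^3 + 0.87*q^2 + 3.54*q + 3.37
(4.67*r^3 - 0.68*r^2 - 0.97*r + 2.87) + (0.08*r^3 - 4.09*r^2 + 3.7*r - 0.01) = 4.75*r^3 - 4.77*r^2 + 2.73*r + 2.86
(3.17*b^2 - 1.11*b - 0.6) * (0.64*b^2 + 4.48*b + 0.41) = 2.0288*b^4 + 13.4912*b^3 - 4.0571*b^2 - 3.1431*b - 0.246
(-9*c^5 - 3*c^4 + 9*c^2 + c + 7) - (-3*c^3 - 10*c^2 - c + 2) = -9*c^5 - 3*c^4 + 3*c^3 + 19*c^2 + 2*c + 5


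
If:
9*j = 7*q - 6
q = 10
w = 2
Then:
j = 64/9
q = 10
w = 2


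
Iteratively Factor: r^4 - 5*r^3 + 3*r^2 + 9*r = (r - 3)*(r^3 - 2*r^2 - 3*r) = r*(r - 3)*(r^2 - 2*r - 3) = r*(r - 3)*(r + 1)*(r - 3)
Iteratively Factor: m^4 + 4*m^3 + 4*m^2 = (m + 2)*(m^3 + 2*m^2) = (m + 2)^2*(m^2) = m*(m + 2)^2*(m)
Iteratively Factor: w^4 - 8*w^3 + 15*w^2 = (w - 5)*(w^3 - 3*w^2) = w*(w - 5)*(w^2 - 3*w) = w^2*(w - 5)*(w - 3)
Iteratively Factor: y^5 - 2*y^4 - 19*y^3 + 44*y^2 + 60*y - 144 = (y - 3)*(y^4 + y^3 - 16*y^2 - 4*y + 48) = (y - 3)*(y + 4)*(y^3 - 3*y^2 - 4*y + 12) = (y - 3)*(y + 2)*(y + 4)*(y^2 - 5*y + 6) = (y - 3)^2*(y + 2)*(y + 4)*(y - 2)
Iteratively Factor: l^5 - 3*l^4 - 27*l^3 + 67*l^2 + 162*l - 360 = (l + 3)*(l^4 - 6*l^3 - 9*l^2 + 94*l - 120) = (l - 5)*(l + 3)*(l^3 - l^2 - 14*l + 24) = (l - 5)*(l - 2)*(l + 3)*(l^2 + l - 12) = (l - 5)*(l - 2)*(l + 3)*(l + 4)*(l - 3)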